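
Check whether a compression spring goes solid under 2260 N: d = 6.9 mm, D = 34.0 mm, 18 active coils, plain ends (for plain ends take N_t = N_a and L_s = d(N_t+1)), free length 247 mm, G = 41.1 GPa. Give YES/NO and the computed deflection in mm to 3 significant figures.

YES, δ = 137 mm

k = Gd⁴/(8D³N_a) = (41.1×10³)(6.9⁴)/(8·34.0³·18) = 16.46 N/mm
N_t = 18; L_s = 6.9·19 = 131.1 mm; δ_solid = L₀ − L_s = 247 − 131.1 = 115.9 mm
δ = F/k = 2260/16.46 = 137.3 mm
δ ≥ δ_solid → spring goes solid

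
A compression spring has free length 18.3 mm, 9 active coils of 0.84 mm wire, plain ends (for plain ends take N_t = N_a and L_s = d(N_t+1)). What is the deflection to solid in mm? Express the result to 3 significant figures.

9.90 mm

N_t = 9; L_s = 0.84·10 = 8.4 mm
δ_solid = L₀ − L_s = 18.3 − 8.4 = 9.9 mm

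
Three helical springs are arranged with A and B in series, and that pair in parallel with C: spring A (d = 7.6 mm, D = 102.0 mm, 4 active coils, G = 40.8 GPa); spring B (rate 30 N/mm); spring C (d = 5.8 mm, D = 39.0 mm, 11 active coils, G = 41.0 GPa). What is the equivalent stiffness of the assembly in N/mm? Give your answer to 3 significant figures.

k_A = Gd⁴/(8D³N_a) = (40.8×10³)(7.6⁴)/(8·102.0³·4) = 4.0083 N/mm
k_C = Gd⁴/(8D³N_a) = (41.0×10³)(5.8⁴)/(8·39.0³·11) = 8.8883 N/mm
Springs A,B series: k_AB = 1/(1/4.0083+1/30) = 3.5359 N/mm; parallel with C: k_eq = 3.5359+8.8883 = 12.424 N/mm

12.4 N/mm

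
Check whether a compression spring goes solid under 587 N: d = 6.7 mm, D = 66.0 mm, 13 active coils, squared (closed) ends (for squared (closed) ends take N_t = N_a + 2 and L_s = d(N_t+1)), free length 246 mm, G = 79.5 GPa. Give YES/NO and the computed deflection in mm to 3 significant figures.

k = Gd⁴/(8D³N_a) = (79.5×10³)(6.7⁴)/(8·66.0³·13) = 5.358 N/mm
N_t = 15; L_s = 6.7·16 = 107.2 mm; δ_solid = L₀ − L_s = 246 − 107.2 = 138.8 mm
δ = F/k = 587/5.358 = 109.56 mm
δ < δ_solid → spring does not go solid

NO, δ = 110 mm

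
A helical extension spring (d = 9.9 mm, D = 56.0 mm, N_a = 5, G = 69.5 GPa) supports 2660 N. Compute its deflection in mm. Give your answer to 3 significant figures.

k = Gd⁴/(8D³N_a) = (69.5×10³)(9.9⁴)/(8·56.0³·5) = 95.039 N/mm
δ = F/k = 2660 / 95.039 = 27.989 mm

28.0 mm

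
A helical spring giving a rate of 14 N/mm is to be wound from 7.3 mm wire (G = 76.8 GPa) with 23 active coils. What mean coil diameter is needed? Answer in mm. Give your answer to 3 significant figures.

D = (Gd⁴/(8N_a·k))^(1/3) = (76.8×10³·7.3⁴/(8·23·14))^(1/3)
  = (84665.6)^(1/3) = 43.9106 mm

43.9 mm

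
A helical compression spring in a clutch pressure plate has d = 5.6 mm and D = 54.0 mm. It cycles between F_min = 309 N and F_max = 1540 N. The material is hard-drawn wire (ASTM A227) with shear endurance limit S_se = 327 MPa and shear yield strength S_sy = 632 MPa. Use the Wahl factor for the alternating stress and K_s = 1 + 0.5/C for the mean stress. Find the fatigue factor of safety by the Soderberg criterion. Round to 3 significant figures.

C = D/d = 54.0/5.6 = 9.6429; K_W = (4C−1)/(4C−4)+0.615/C = 1.1506; K_s = 1+0.5/C = 1.0519
F_a = (F_max−F_min)/2 = 615.5 N; F_m = (F_max+F_min)/2 = 924.5 N
τ_a = K_W·8F_aD/(πd³) = 1.1506 × 481.95 = 554.5 MPa
τ_m = K_s·8F_mD/(πd³) = 1.0519 × 723.9 = 761.43 MPa
Soderberg: 1/n_f = τ_a/S_se + τ_m/S_sy = 554.5/327 + 761.43/632 = 1.69573 + 1.20480 = 2.9005
n_f = 1/2.9005 = 0.3448

0.345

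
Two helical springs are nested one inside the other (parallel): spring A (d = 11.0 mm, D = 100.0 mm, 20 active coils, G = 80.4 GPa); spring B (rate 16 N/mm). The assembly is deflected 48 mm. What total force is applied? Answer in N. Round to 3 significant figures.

1120 N

k_A = Gd⁴/(8D³N_a) = (80.4×10³)(11.0⁴)/(8·100.0³·20) = 7.3571 N/mm
Parallel: k_eq = 7.3571 + 16 = 23.357 N/mm
F = k_eq·δ = 23.357·48 = 1121.1 N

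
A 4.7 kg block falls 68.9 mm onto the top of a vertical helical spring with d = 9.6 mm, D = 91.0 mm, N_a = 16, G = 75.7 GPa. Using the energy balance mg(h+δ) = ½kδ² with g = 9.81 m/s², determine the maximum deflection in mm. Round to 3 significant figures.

k = Gd⁴/(8D³N_a) = (75.7×10³)(9.6⁴)/(8·91.0³·16) = 6.6657 N/mm
W = mg = 4.7 × 9.81 = 46.107 N
½kδ² − Wδ − Wh = 0 → δ = (W + √(W² + 2kWh))/k
δ = (46.107 + √(2125.9 + 42350.9))/6.6657 = (46.107 + 210.9)/6.6657 = 38.556 mm

38.6 mm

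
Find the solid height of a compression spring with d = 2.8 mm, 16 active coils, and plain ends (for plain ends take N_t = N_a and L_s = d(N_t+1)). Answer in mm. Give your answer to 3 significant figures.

47.6 mm

plain ends: N_t = N_a = 16
L_s = d·(N_t+1) = 2.8 × 17 = 47.6 mm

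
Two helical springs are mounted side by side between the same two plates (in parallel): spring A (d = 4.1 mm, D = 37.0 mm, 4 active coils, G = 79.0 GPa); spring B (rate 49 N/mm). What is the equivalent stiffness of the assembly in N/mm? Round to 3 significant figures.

62.8 N/mm

k_A = Gd⁴/(8D³N_a) = (79.0×10³)(4.1⁴)/(8·37.0³·4) = 13.772 N/mm
Parallel: k_eq = 13.772 + 49 = 62.772 N/mm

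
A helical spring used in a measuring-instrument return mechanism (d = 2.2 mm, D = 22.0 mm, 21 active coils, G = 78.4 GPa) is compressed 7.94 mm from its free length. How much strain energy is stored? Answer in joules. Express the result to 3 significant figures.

k = Gd⁴/(8D³N_a) = (78.4×10³)(2.2⁴)/(8·22.0³·21) = 1.0267 N/mm
U = ½kδ² = 0.5 × 1.0267 × 7.94² = 32.362 N·mm = 0.032362 J

0.0324 J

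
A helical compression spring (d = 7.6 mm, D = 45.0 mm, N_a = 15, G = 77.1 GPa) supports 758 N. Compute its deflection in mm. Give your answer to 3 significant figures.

k = Gd⁴/(8D³N_a) = (77.1×10³)(7.6⁴)/(8·45.0³·15) = 23.523 N/mm
δ = F/k = 758 / 23.523 = 32.224 mm

32.2 mm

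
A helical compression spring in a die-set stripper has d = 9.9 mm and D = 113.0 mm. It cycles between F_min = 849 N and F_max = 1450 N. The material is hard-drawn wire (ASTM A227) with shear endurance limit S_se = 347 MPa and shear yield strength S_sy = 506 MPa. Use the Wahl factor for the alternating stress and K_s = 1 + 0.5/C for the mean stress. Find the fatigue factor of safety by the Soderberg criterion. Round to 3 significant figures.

C = D/d = 113.0/9.9 = 11.4141; K_W = (4C−1)/(4C−4)+0.615/C = 1.1259; K_s = 1+0.5/C = 1.0438
F_a = (F_max−F_min)/2 = 300.5 N; F_m = (F_max+F_min)/2 = 1149.5 N
τ_a = K_W·8F_aD/(πd³) = 1.1259 × 89.116 = 100.34 MPa
τ_m = K_s·8F_mD/(πd³) = 1.0438 × 340.9 = 355.83 MPa
Soderberg: 1/n_f = τ_a/S_se + τ_m/S_sy = 100.34/347 + 355.83/506 = 0.28915 + 0.70322 = 0.99237
n_f = 1/0.99237 = 1.008

1.01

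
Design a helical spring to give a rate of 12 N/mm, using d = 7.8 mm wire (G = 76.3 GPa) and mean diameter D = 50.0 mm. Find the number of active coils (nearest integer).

24

N_a = Gd⁴/(8D³k) = (76.3×10³ × 7.8⁴)/(8 × 50.0³ × 12)
    = 2.82425e+08 / 1.2e+07 = 23.54 → 24 coils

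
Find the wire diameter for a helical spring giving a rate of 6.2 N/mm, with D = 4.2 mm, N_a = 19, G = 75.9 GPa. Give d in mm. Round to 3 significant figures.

d = (8D³N_a·k / G)^(1/4) = (8·4.2³·19·6.2 / (75.9×10³))^0.25
  = (0.9199)^0.25 = 0.9793 mm

0.979 mm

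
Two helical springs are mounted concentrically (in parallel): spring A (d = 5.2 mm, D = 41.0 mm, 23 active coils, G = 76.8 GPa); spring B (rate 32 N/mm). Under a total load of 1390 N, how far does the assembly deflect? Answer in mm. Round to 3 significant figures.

k_A = Gd⁴/(8D³N_a) = (76.8×10³)(5.2⁴)/(8·41.0³·23) = 4.428 N/mm
Parallel: k_eq = 4.428 + 32 = 36.428 N/mm
δ = F/k_eq = 1390/36.428 = 38.157 mm

38.2 mm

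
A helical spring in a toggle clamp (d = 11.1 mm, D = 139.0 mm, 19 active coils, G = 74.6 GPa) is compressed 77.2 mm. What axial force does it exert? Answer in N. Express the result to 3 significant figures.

214 N

k = Gd⁴/(8D³N_a) = (74.6×10³)(11.1⁴)/(8·139.0³·19) = 2.7742 N/mm
F = k·δ = 2.7742 × 77.2 = 214.17 N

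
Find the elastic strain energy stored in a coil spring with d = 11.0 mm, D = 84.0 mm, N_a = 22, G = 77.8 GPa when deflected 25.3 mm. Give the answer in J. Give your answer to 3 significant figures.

k = Gd⁴/(8D³N_a) = (77.8×10³)(11.0⁴)/(8·84.0³·22) = 10.919 N/mm
U = ½kδ² = 0.5 × 10.919 × 25.3² = 3494.7 N·mm = 3.4947 J

3.49 J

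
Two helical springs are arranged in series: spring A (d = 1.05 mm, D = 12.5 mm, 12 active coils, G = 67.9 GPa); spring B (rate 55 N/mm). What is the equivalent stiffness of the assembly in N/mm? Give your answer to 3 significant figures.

k_A = Gd⁴/(8D³N_a) = (67.9×10³)(1.05⁴)/(8·12.5³·12) = 0.44018 N/mm
Series: 1/k_eq = 1/0.44018 + 1/55 = 2.29; k_eq = 0.43668 N/mm

0.437 N/mm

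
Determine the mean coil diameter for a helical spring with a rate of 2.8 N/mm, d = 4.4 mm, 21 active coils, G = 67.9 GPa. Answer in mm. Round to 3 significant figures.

D = (Gd⁴/(8N_a·k))^(1/3) = (67.9×10³·4.4⁴/(8·21·2.8))^(1/3)
  = (54102)^(1/3) = 37.8214 mm

37.8 mm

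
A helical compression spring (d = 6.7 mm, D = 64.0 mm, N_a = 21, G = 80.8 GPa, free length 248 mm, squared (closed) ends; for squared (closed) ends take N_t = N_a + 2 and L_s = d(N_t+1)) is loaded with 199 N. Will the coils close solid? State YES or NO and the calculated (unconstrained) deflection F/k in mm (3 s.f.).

k = Gd⁴/(8D³N_a) = (80.8×10³)(6.7⁴)/(8·64.0³·21) = 3.6971 N/mm
N_t = 23; L_s = 6.7·24 = 160.8 mm; δ_solid = L₀ − L_s = 248 − 160.8 = 87.2 mm
δ = F/k = 199/3.6971 = 53.826 mm
δ < δ_solid → spring does not go solid

NO, δ = 53.8 mm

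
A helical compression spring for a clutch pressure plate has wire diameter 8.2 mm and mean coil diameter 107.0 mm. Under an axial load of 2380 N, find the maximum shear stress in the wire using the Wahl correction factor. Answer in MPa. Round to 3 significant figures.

1300 MPa

Spring index C = D/d = 107.0/8.2 = 13.0488
K_W = (4C−1)/(4C−4) + 0.615/C = 51.195/48.195 + 0.0471 = 1.1094
τ₀ = 8FD/(πd³) = 8·2380·107.0/(π·8.2³) = 2.03728e+06/1732.2 = 1176.1 MPa
τ_max = K·τ₀ = 1.1094 × 1176.1 = 1304.8 MPa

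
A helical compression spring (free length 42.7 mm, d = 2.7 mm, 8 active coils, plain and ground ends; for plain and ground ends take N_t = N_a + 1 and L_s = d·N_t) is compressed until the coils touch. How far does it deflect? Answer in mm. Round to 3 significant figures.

N_t = 9; L_s = 2.7·9 = 24.3 mm
δ_solid = L₀ − L_s = 42.7 − 24.3 = 18.4 mm

18.4 mm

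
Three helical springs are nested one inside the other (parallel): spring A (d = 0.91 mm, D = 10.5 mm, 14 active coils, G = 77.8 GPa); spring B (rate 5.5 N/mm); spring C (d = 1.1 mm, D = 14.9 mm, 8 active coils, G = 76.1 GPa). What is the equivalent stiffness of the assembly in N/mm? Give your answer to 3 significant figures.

k_A = Gd⁴/(8D³N_a) = (77.8×10³)(0.91⁴)/(8·10.5³·14) = 0.41149 N/mm
k_C = Gd⁴/(8D³N_a) = (76.1×10³)(1.1⁴)/(8·14.9³·8) = 0.52628 N/mm
Parallel: k_eq = 0.41149 + 5.5 + 0.52628 = 6.4378 N/mm

6.44 N/mm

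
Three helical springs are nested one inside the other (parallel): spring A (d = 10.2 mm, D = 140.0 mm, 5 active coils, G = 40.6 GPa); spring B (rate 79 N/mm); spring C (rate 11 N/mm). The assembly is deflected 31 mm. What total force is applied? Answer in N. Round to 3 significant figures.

k_A = Gd⁴/(8D³N_a) = (40.6×10³)(10.2⁴)/(8·140.0³·5) = 4.0039 N/mm
Parallel: k_eq = 4.0039 + 79 + 11 = 94.004 N/mm
F = k_eq·δ = 94.004·31 = 2914.1 N

2910 N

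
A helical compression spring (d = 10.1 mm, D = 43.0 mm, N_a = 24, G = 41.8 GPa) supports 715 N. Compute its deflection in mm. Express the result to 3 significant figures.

k = Gd⁴/(8D³N_a) = (41.8×10³)(10.1⁴)/(8·43.0³·24) = 28.494 N/mm
δ = F/k = 715 / 28.494 = 25.093 mm

25.1 mm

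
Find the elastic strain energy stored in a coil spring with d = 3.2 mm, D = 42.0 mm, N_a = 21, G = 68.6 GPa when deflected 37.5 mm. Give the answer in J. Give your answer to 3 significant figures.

k = Gd⁴/(8D³N_a) = (68.6×10³)(3.2⁴)/(8·42.0³·21) = 0.57792 N/mm
U = ½kδ² = 0.5 × 0.57792 × 37.5² = 406.35 N·mm = 0.40635 J

0.406 J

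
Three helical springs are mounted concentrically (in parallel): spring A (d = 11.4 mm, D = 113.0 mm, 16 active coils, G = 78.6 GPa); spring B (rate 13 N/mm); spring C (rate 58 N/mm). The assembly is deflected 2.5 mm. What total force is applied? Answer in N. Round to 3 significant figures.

k_A = Gd⁴/(8D³N_a) = (78.6×10³)(11.4⁴)/(8·113.0³·16) = 7.1878 N/mm
Parallel: k_eq = 7.1878 + 13 + 58 = 78.188 N/mm
F = k_eq·δ = 78.188·2.5 = 195.47 N

195 N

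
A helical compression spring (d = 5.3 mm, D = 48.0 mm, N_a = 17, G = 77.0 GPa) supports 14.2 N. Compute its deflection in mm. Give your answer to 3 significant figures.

3.52 mm

k = Gd⁴/(8D³N_a) = (77.0×10³)(5.3⁴)/(8·48.0³·17) = 4.0395 N/mm
δ = F/k = 14.2 / 4.0395 = 3.5153 mm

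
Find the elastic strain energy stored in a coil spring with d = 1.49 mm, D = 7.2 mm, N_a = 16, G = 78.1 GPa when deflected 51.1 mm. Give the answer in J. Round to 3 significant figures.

10.5 J

k = Gd⁴/(8D³N_a) = (78.1×10³)(1.49⁴)/(8·7.2³·16) = 8.0573 N/mm
U = ½kδ² = 0.5 × 8.0573 × 51.1² = 10520 N·mm = 10.52 J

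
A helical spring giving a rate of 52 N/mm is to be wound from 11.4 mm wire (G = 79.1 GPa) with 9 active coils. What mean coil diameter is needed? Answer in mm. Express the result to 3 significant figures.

D = (Gd⁴/(8N_a·k))^(1/3) = (79.1×10³·11.4⁴/(8·9·52))^(1/3)
  = (356829)^(1/3) = 70.9284 mm

70.9 mm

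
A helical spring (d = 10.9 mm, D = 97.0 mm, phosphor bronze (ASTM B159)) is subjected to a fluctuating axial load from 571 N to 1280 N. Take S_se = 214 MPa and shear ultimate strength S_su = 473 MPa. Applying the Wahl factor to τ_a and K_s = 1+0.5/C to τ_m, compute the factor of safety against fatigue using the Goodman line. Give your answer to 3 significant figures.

C = D/d = 97.0/10.9 = 8.8991; K_W = (4C−1)/(4C−4)+0.615/C = 1.1641; K_s = 1+0.5/C = 1.0562
F_a = (F_max−F_min)/2 = 354.5 N; F_m = (F_max+F_min)/2 = 925.5 N
τ_a = K_W·8F_aD/(πd³) = 1.1641 × 67.616 = 78.709 MPa
τ_m = K_s·8F_mD/(πd³) = 1.0562 × 176.53 = 186.44 MPa
Goodman: 1/n_f = τ_a/S_se + τ_m/S_su = 78.709/214 + 186.44/473 = 0.36780 + 0.39417 = 0.76197
n_f = 1/0.76197 = 1.312

1.31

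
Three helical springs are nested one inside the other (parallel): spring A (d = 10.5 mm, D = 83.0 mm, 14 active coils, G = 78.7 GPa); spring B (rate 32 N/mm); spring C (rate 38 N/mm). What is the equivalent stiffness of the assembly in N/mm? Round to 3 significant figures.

84.9 N/mm

k_A = Gd⁴/(8D³N_a) = (78.7×10³)(10.5⁴)/(8·83.0³·14) = 14.938 N/mm
Parallel: k_eq = 14.938 + 32 + 38 = 84.938 N/mm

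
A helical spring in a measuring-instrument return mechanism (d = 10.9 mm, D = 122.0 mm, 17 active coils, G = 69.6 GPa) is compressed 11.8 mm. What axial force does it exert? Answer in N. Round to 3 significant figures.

46.9 N

k = Gd⁴/(8D³N_a) = (69.6×10³)(10.9⁴)/(8·122.0³·17) = 3.9783 N/mm
F = k·δ = 3.9783 × 11.8 = 46.944 N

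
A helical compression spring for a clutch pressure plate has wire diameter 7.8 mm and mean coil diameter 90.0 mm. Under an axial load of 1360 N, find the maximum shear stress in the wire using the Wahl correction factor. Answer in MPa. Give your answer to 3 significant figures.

Spring index C = D/d = 90.0/7.8 = 11.5385
K_W = (4C−1)/(4C−4) + 0.615/C = 45.154/42.154 + 0.0533 = 1.1245
τ₀ = 8FD/(πd³) = 8·1360·90.0/(π·7.8³) = 979200/1490.8 = 656.81 MPa
τ_max = K·τ₀ = 1.1245 × 656.81 = 738.56 MPa

739 MPa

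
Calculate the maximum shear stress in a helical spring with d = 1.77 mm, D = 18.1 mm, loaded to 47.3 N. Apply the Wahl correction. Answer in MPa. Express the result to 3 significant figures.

Spring index C = D/d = 18.1/1.77 = 10.2260
K_W = (4C−1)/(4C−4) + 0.615/C = 39.904/36.904 + 0.0601 = 1.1414
τ₀ = 8FD/(πd³) = 8·47.3·18.1/(π·1.77³) = 6849.04/17.421 = 393.15 MPa
τ_max = K·τ₀ = 1.1414 × 393.15 = 448.76 MPa

449 MPa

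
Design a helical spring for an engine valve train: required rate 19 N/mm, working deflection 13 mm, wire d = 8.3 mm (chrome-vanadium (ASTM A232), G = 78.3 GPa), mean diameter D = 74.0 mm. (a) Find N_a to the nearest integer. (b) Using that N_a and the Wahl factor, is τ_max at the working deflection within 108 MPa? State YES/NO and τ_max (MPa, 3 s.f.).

N_a = Gd⁴/(8D³k) = (78.3×10³)(8.3⁴)/(8·74.0³·19) = 6.033 → N_a = 6
Actual rate k = Gd⁴/(8D³·6) = 19.105 N/mm
Working load F = kδ = 19.105·13 = 248.36 N
C = 74.0/8.3 = 8.9157; K_W = (4C−1)/(4C−4)+0.615/C = 1.1637
τ_max = K_W·8FD/(πd³) = 1.1637·81.85 = 95.251 MPa
τ_max ≤ 108 MPa → acceptable

(a) 6 coils; (b) YES, τ_max = 95.3 MPa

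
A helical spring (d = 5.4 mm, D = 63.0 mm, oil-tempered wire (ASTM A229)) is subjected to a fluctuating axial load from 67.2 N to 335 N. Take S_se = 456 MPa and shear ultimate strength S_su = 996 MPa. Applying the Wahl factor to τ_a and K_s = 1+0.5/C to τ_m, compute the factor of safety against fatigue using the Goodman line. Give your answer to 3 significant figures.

1.82

C = D/d = 63.0/5.4 = 11.6667; K_W = (4C−1)/(4C−4)+0.615/C = 1.1230; K_s = 1+0.5/C = 1.0429
F_a = (F_max−F_min)/2 = 133.9 N; F_m = (F_max+F_min)/2 = 201.1 N
τ_a = K_W·8F_aD/(πd³) = 1.1230 × 136.42 = 153.2 MPa
τ_m = K_s·8F_mD/(πd³) = 1.0429 × 204.89 = 213.67 MPa
Goodman: 1/n_f = τ_a/S_se + τ_m/S_su = 153.2/456 + 213.67/996 = 0.33597 + 0.21452 = 0.5505
n_f = 1/0.5505 = 1.817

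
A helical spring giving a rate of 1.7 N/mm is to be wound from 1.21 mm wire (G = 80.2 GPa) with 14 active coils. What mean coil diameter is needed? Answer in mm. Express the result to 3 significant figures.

D = (Gd⁴/(8N_a·k))^(1/3) = (80.2×10³·1.21⁴/(8·14·1.7))^(1/3)
  = (902.919)^(1/3) = 9.6653 mm

9.67 mm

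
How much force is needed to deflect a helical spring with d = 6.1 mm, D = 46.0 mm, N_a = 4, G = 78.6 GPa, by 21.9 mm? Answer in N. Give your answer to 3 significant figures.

765 N

k = Gd⁴/(8D³N_a) = (78.6×10³)(6.1⁴)/(8·46.0³·4) = 34.94 N/mm
F = k·δ = 34.94 × 21.9 = 765.18 N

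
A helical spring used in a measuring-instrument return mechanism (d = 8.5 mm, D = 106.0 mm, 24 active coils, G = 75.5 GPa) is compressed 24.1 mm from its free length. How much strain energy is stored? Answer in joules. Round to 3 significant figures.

0.501 J

k = Gd⁴/(8D³N_a) = (75.5×10³)(8.5⁴)/(8·106.0³·24) = 1.7235 N/mm
U = ½kδ² = 0.5 × 1.7235 × 24.1² = 500.5 N·mm = 0.5005 J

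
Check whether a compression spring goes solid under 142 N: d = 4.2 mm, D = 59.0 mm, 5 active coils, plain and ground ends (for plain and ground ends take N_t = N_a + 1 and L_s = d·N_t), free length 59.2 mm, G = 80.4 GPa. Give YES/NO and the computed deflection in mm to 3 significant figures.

YES, δ = 46.6 mm

k = Gd⁴/(8D³N_a) = (80.4×10³)(4.2⁴)/(8·59.0³·5) = 3.0453 N/mm
N_t = 6; L_s = 4.2·6 = 25.2 mm; δ_solid = L₀ − L_s = 59.2 − 25.2 = 34 mm
δ = F/k = 142/3.0453 = 46.628 mm
δ ≥ δ_solid → spring goes solid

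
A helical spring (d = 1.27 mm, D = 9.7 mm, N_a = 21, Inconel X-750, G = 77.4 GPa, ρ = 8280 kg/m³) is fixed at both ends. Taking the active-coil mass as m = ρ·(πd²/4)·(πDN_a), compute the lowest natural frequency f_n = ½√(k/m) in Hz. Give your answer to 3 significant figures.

k = Gd⁴/(8D³N_a) = (77.4×10³)(1.27⁴)/(8·9.7³·21) = 1.3132 N/mm = 1313.2 N/m
Wire length L = πDN_a = π·9.7·21 = 639.94 mm
m = ρ·(πd²/4)·L = 8280 × 1.2668×10⁻⁶ m² × 0.63994 m = 0.0067123 kg
f_n = ½√(k/m) = 0.5·√(1313.2/0.0067123) = 0.5·√(1.9564e+05) = 221.16 Hz

221 Hz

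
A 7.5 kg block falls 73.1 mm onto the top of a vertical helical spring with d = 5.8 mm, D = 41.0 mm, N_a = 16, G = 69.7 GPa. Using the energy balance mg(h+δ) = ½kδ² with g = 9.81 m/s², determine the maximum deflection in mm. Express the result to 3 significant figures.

k = Gd⁴/(8D³N_a) = (69.7×10³)(5.8⁴)/(8·41.0³·16) = 8.9409 N/mm
W = mg = 7.5 × 9.81 = 73.575 N
½kδ² − Wδ − Wh = 0 → δ = (W + √(W² + 2kWh))/k
δ = (73.575 + √(5413.3 + 96174.7))/8.9409 = (73.575 + 318.73)/8.9409 = 43.877 mm

43.9 mm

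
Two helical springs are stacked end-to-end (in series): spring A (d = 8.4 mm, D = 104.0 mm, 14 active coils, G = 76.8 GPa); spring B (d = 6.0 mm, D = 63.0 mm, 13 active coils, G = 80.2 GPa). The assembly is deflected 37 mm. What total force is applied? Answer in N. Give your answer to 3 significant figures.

k_A = Gd⁴/(8D³N_a) = (76.8×10³)(8.4⁴)/(8·104.0³·14) = 3.035 N/mm
k_B = Gd⁴/(8D³N_a) = (80.2×10³)(6.0⁴)/(8·63.0³·13) = 3.9969 N/mm
Series: 1/k_eq = 1/3.035 + 1/3.9969 = 0.57968; k_eq = 1.7251 N/mm
F = k_eq·δ = 1.7251·37 = 63.828 N

63.8 N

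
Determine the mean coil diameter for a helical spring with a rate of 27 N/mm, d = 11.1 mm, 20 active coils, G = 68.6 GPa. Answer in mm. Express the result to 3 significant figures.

D = (Gd⁴/(8N_a·k))^(1/3) = (68.6×10³·11.1⁴/(8·20·27))^(1/3)
  = (241064)^(1/3) = 62.2363 mm

62.2 mm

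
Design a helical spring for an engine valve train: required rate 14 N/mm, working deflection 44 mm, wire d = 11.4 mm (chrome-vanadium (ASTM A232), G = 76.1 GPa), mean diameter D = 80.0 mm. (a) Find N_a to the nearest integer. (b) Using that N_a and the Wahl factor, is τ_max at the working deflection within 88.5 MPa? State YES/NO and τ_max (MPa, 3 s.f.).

(a) 22 coils; (b) NO, τ_max = 105 MPa

N_a = Gd⁴/(8D³k) = (76.1×10³)(11.4⁴)/(8·80.0³·14) = 22.41 → N_a = 22
Actual rate k = Gd⁴/(8D³·22) = 14.263 N/mm
Working load F = kδ = 14.263·44 = 627.59 N
C = 80.0/11.4 = 7.0175; K_W = (4C−1)/(4C−4)+0.615/C = 1.2123
τ_max = K_W·8FD/(πd³) = 1.2123·86.296 = 104.61 MPa
τ_max > 88.5 MPa → exceeds allowable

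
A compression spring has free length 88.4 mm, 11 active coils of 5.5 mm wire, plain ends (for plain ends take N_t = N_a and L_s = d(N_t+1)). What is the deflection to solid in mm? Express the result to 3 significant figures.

N_t = 11; L_s = 5.5·12 = 66 mm
δ_solid = L₀ − L_s = 88.4 − 66 = 22.4 mm

22.4 mm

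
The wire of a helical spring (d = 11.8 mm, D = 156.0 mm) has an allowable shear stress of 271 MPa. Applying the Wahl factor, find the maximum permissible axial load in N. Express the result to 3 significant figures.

C = D/d = 156.0/11.8 = 13.2203
K_W = (4C−1)/(4C−4) + 0.615/C = 51.881/48.881 + 0.0465 = 1.1079
τ_max = K·8FD/(πd³) → F_max = τ_allow·πd³/(8DK)
F_max = 271·π·11.8³/(8·156.0·1.1079) = 1.3988e+06/1382.6 = 1011.7 N

1010 N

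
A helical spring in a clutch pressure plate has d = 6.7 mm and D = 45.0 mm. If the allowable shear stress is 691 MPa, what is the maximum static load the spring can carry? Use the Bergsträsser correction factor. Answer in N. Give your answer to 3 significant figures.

1500 N

C = D/d = 45.0/6.7 = 6.7164
K_B = (4C+2)/(4C−3) = 28.866/23.866 = 1.2095
τ_max = K·8FD/(πd³) → F_max = τ_allow·πd³/(8DK)
F_max = 691·π·6.7³/(8·45.0·1.2095) = 6.5291e+05/435.42 = 1499.5 N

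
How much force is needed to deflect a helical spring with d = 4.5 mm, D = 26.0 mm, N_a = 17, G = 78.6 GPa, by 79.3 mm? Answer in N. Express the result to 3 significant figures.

1070 N

k = Gd⁴/(8D³N_a) = (78.6×10³)(4.5⁴)/(8·26.0³·17) = 13.484 N/mm
F = k·δ = 13.484 × 79.3 = 1069.3 N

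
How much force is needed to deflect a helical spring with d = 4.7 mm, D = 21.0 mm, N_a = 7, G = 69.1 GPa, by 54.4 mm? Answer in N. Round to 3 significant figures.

3540 N

k = Gd⁴/(8D³N_a) = (69.1×10³)(4.7⁴)/(8·21.0³·7) = 65.016 N/mm
F = k·δ = 65.016 × 54.4 = 3536.9 N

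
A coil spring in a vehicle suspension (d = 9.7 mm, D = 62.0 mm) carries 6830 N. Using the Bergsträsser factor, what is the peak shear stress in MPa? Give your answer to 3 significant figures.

1440 MPa

Spring index C = D/d = 62.0/9.7 = 6.3918
K_B = (4C+2)/(4C−3) = 27.567/22.567 = 1.2216
τ₀ = 8FD/(πd³) = 8·6830·62.0/(π·9.7³) = 3.38768e+06/2867.2 = 1181.5 MPa
τ_max = K·τ₀ = 1.2216 × 1181.5 = 1443.3 MPa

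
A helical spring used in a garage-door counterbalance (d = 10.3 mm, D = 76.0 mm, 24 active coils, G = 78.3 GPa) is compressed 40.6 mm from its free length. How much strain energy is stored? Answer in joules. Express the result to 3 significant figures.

k = Gd⁴/(8D³N_a) = (78.3×10³)(10.3⁴)/(8·76.0³·24) = 10.456 N/mm
U = ½kδ² = 0.5 × 10.456 × 40.6² = 8617.7 N·mm = 8.6177 J

8.62 J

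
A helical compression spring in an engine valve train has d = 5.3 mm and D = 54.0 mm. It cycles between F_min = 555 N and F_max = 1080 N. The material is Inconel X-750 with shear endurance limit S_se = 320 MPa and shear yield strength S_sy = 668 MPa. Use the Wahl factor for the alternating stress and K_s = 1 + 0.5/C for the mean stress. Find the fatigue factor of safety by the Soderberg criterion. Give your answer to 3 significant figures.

0.488

C = D/d = 54.0/5.3 = 10.1887; K_W = (4C−1)/(4C−4)+0.615/C = 1.1420; K_s = 1+0.5/C = 1.0491
F_a = (F_max−F_min)/2 = 262.5 N; F_m = (F_max+F_min)/2 = 817.5 N
τ_a = K_W·8F_aD/(πd³) = 1.1420 × 242.46 = 276.88 MPa
τ_m = K_s·8F_mD/(πd³) = 1.0491 × 755.08 = 792.14 MPa
Soderberg: 1/n_f = τ_a/S_se + τ_m/S_sy = 276.88/320 + 792.14/668 = 0.86526 + 1.18583 = 2.0511
n_f = 1/2.0511 = 0.4875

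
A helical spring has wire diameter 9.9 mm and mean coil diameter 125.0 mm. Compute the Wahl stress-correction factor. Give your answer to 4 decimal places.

C = D/d = 125.0/9.9 = 12.6263
K_W = (4C−1)/(4C−4) + 0.615/C = 49.505/46.505 + 0.0487 = 1.1132

1.1132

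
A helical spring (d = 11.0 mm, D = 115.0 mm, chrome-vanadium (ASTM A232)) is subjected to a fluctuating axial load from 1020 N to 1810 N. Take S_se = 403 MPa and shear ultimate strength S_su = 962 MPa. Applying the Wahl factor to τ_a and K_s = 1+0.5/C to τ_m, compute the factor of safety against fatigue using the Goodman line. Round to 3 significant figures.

1.71

C = D/d = 115.0/11.0 = 10.4545; K_W = (4C−1)/(4C−4)+0.615/C = 1.1382; K_s = 1+0.5/C = 1.0478
F_a = (F_max−F_min)/2 = 395 N; F_m = (F_max+F_min)/2 = 1415 N
τ_a = K_W·8F_aD/(πd³) = 1.1382 × 86.907 = 98.914 MPa
τ_m = K_s·8F_mD/(πd³) = 1.0478 × 311.33 = 326.22 MPa
Goodman: 1/n_f = τ_a/S_se + τ_m/S_su = 98.914/403 + 326.22/962 = 0.24544 + 0.33910 = 0.58455
n_f = 1/0.58455 = 1.711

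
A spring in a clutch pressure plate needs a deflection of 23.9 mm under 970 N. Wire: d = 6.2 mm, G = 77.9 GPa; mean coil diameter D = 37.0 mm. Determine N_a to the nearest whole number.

Required rate k = F/δ = 970/23.9 = 40.586 N/mm
N_a = Gd⁴/(8D³k) = (77.9×10³ × 6.2⁴)/(8 × 37.0³ × 40.586)
    = 1.15108e+08 / 1.64463e+07 = 6.999 → 7 coils

7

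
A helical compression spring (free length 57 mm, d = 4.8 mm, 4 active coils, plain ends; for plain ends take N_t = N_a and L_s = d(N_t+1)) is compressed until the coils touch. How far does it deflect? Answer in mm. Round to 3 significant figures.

N_t = 4; L_s = 4.8·5 = 24 mm
δ_solid = L₀ − L_s = 57 − 24 = 33 mm

33.0 mm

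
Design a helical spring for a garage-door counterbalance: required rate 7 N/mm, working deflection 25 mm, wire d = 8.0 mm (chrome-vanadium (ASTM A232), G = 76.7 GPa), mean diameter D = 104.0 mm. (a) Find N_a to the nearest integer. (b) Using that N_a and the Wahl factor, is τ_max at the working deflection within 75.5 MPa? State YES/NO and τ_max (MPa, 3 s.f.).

N_a = Gd⁴/(8D³k) = (76.7×10³)(8.0⁴)/(8·104.0³·7) = 4.987 → N_a = 5
Actual rate k = Gd⁴/(8D³·5) = 6.9822 N/mm
Working load F = kδ = 6.9822·25 = 174.56 N
C = 104.0/8.0 = 13.0000; K_W = (4C−1)/(4C−4)+0.615/C = 1.1098
τ_max = K_W·8FD/(πd³) = 1.1098·90.29 = 100.2 MPa
τ_max > 75.5 MPa → exceeds allowable

(a) 5 coils; (b) NO, τ_max = 100 MPa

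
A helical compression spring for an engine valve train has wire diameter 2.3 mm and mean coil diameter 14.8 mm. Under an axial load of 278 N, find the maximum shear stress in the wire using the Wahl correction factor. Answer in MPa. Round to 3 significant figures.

1060 MPa

Spring index C = D/d = 14.8/2.3 = 6.4348
K_W = (4C−1)/(4C−4) + 0.615/C = 24.739/21.739 + 0.0956 = 1.2336
τ₀ = 8FD/(πd³) = 8·278·14.8/(π·2.3³) = 32915.2/38.224 = 861.12 MPa
τ_max = K·τ₀ = 1.2336 × 861.12 = 1062.3 MPa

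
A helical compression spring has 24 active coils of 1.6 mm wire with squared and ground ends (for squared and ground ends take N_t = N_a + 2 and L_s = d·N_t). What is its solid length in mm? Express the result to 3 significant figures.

41.6 mm

squared and ground ends: N_t = N_a + 2 = 24 + 2 = 26
L_s = d·N_t = 1.6 × 26 = 41.6 mm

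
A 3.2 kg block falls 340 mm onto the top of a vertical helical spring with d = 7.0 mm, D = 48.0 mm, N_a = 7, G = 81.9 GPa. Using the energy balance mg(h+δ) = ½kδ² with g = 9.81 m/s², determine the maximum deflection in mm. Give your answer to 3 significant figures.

26.9 mm

k = Gd⁴/(8D³N_a) = (81.9×10³)(7.0⁴)/(8·48.0³·7) = 31.752 N/mm
W = mg = 3.2 × 9.81 = 31.392 N
½kδ² − Wδ − Wh = 0 → δ = (W + √(W² + 2kWh))/k
δ = (31.392 + √(985.46 + 677785))/31.752 = (31.392 + 823.88)/31.752 = 26.936 mm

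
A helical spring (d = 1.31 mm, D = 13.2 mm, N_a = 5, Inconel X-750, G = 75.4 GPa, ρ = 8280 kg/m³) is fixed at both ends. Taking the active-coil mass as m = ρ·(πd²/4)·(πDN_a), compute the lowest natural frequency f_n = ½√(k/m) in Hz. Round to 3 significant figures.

511 Hz

k = Gd⁴/(8D³N_a) = (75.4×10³)(1.31⁴)/(8·13.2³·5) = 2.4137 N/mm = 2413.7 N/m
Wire length L = πDN_a = π·13.2·5 = 207.35 mm
m = ρ·(πd²/4)·L = 8280 × 1.3478×10⁻⁶ m² × 0.20735 m = 0.002314 kg
f_n = ½√(k/m) = 0.5·√(2413.7/0.002314) = 0.5·√(1.0431e+06) = 510.66 Hz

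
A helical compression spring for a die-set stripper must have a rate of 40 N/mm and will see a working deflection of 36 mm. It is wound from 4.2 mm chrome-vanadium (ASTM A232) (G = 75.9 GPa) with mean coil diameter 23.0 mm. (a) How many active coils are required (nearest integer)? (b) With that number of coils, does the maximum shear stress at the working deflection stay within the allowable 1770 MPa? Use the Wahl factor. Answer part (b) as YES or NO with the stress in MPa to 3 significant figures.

(a) 6 coils; (b) YES, τ_max = 1470 MPa

N_a = Gd⁴/(8D³k) = (75.9×10³)(4.2⁴)/(8·23.0³·40) = 6.066 → N_a = 6
Actual rate k = Gd⁴/(8D³·6) = 40.44 N/mm
Working load F = kδ = 40.44·36 = 1455.9 N
C = 23.0/4.2 = 5.4762; K_W = (4C−1)/(4C−4)+0.615/C = 1.2799
τ_max = K_W·8FD/(πd³) = 1.2799·1150.9 = 1473 MPa
τ_max ≤ 1770 MPa → acceptable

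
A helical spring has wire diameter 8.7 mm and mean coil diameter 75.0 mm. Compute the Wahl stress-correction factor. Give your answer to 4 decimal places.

1.1698

C = D/d = 75.0/8.7 = 8.6207
K_W = (4C−1)/(4C−4) + 0.615/C = 33.483/30.483 + 0.0713 = 1.1698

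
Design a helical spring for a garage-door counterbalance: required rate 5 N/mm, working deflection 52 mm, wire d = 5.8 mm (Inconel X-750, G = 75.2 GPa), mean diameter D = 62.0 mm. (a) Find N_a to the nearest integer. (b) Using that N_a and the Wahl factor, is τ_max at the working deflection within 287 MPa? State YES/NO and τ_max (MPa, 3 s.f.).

(a) 9 coils; (b) YES, τ_max = 237 MPa

N_a = Gd⁴/(8D³k) = (75.2×10³)(5.8⁴)/(8·62.0³·5) = 8.927 → N_a = 9
Actual rate k = Gd⁴/(8D³·9) = 4.9593 N/mm
Working load F = kδ = 4.9593·52 = 257.88 N
C = 62.0/5.8 = 10.6897; K_W = (4C−1)/(4C−4)+0.615/C = 1.1349
τ_max = K_W·8FD/(πd³) = 1.1349·208.68 = 236.83 MPa
τ_max ≤ 287 MPa → acceptable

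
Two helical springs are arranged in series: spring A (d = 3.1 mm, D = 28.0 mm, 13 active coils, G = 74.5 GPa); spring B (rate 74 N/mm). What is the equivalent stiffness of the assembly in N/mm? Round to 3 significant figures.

2.90 N/mm

k_A = Gd⁴/(8D³N_a) = (74.5×10³)(3.1⁴)/(8·28.0³·13) = 3.0137 N/mm
Series: 1/k_eq = 1/3.0137 + 1/74 = 0.34533; k_eq = 2.8957 N/mm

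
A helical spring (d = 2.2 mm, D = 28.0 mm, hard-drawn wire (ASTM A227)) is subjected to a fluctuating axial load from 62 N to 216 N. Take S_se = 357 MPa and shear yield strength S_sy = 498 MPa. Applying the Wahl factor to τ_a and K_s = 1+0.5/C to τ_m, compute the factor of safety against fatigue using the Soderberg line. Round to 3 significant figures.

C = D/d = 28.0/2.2 = 12.7273; K_W = (4C−1)/(4C−4)+0.615/C = 1.1123; K_s = 1+0.5/C = 1.0393
F_a = (F_max−F_min)/2 = 77 N; F_m = (F_max+F_min)/2 = 139 N
τ_a = K_W·8F_aD/(πd³) = 1.1123 × 515.61 = 573.5 MPa
τ_m = K_s·8F_mD/(πd³) = 1.0393 × 930.78 = 967.34 MPa
Soderberg: 1/n_f = τ_a/S_se + τ_m/S_sy = 573.5/357 + 967.34/498 = 1.60644 + 1.94245 = 3.5489
n_f = 1/3.5489 = 0.2818

0.282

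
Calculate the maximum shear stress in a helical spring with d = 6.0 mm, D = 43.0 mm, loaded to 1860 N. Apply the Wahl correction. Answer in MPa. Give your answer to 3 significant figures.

1140 MPa

Spring index C = D/d = 43.0/6.0 = 7.1667
K_W = (4C−1)/(4C−4) + 0.615/C = 27.667/24.667 + 0.0858 = 1.2074
τ₀ = 8FD/(πd³) = 8·1860·43.0/(π·6.0³) = 639840/678.58 = 942.9 MPa
τ_max = K·τ₀ = 1.2074 × 942.9 = 1138.5 MPa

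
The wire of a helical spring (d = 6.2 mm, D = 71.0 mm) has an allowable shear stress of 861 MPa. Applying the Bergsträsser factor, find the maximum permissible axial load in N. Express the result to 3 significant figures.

1020 N

C = D/d = 71.0/6.2 = 11.4516
K_B = (4C+2)/(4C−3) = 47.806/42.806 = 1.1168
τ_max = K·8FD/(πd³) → F_max = τ_allow·πd³/(8DK)
F_max = 861·π·6.2³/(8·71.0·1.1168) = 6.4466e+05/634.35 = 1016.3 N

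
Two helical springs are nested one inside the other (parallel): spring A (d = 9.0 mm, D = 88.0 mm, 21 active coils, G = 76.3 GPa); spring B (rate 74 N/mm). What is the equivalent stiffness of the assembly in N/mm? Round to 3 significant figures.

k_A = Gd⁴/(8D³N_a) = (76.3×10³)(9.0⁴)/(8·88.0³·21) = 4.3726 N/mm
Parallel: k_eq = 4.3726 + 74 = 78.373 N/mm

78.4 N/mm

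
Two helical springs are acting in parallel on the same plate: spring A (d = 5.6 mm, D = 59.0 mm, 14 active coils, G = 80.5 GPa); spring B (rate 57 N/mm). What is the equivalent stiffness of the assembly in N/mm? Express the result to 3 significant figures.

k_A = Gd⁴/(8D³N_a) = (80.5×10³)(5.6⁴)/(8·59.0³·14) = 3.4417 N/mm
Parallel: k_eq = 3.4417 + 57 = 60.442 N/mm

60.4 N/mm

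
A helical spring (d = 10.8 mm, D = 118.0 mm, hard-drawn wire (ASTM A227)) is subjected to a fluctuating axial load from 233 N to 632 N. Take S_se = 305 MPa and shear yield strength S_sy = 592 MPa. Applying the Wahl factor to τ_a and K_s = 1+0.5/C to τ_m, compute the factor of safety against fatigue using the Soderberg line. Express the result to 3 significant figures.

C = D/d = 118.0/10.8 = 10.9259; K_W = (4C−1)/(4C−4)+0.615/C = 1.1318; K_s = 1+0.5/C = 1.0458
F_a = (F_max−F_min)/2 = 199.5 N; F_m = (F_max+F_min)/2 = 432.5 N
τ_a = K_W·8F_aD/(πd³) = 1.1318 × 47.588 = 53.862 MPa
τ_m = K_s·8F_mD/(πd³) = 1.0458 × 103.17 = 107.89 MPa
Soderberg: 1/n_f = τ_a/S_se + τ_m/S_sy = 53.862/305 + 107.89/592 = 0.17660 + 0.18224 = 0.35884
n_f = 1/0.35884 = 2.787

2.79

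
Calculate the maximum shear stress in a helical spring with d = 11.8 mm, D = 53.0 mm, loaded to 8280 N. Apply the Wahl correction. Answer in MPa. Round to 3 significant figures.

919 MPa

Spring index C = D/d = 53.0/11.8 = 4.4915
K_W = (4C−1)/(4C−4) + 0.615/C = 16.966/13.966 + 0.1369 = 1.3517
τ₀ = 8FD/(πd³) = 8·8280·53.0/(π·11.8³) = 3.51072e+06/5161.7 = 680.14 MPa
τ_max = K·τ₀ = 1.3517 × 680.14 = 919.37 MPa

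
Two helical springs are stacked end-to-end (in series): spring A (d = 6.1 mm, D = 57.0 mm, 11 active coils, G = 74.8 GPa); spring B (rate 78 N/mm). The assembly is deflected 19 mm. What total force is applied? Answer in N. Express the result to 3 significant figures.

112 N

k_A = Gd⁴/(8D³N_a) = (74.8×10³)(6.1⁴)/(8·57.0³·11) = 6.355 N/mm
Series: 1/k_eq = 1/6.355 + 1/78 = 0.17018; k_eq = 5.8762 N/mm
F = k_eq·δ = 5.8762·19 = 111.65 N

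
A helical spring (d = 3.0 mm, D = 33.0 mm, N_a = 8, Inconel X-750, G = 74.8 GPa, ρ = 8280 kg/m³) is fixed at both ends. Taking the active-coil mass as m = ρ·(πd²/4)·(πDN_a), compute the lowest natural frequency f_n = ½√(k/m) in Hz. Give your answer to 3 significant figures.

k = Gd⁴/(8D³N_a) = (74.8×10³)(3.0⁴)/(8·33.0³·8) = 2.6343 N/mm = 2634.3 N/m
Wire length L = πDN_a = π·33.0·8 = 829.38 mm
m = ρ·(πd²/4)·L = 8280 × 7.0686×10⁻⁶ m² × 0.82938 m = 0.048542 kg
f_n = ½√(k/m) = 0.5·√(2634.3/0.048542) = 0.5·√(54269) = 116.48 Hz

116 Hz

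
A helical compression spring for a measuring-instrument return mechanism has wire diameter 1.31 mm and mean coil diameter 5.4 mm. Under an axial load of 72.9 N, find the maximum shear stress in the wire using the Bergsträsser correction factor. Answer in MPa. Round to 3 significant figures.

Spring index C = D/d = 5.4/1.31 = 4.1221
K_B = (4C+2)/(4C−3) = 18.489/13.489 = 1.3707
τ₀ = 8FD/(πd³) = 8·72.9·5.4/(π·1.31³) = 3149.28/7.0626 = 445.91 MPa
τ_max = K·τ₀ = 1.3707 × 445.91 = 611.2 MPa

611 MPa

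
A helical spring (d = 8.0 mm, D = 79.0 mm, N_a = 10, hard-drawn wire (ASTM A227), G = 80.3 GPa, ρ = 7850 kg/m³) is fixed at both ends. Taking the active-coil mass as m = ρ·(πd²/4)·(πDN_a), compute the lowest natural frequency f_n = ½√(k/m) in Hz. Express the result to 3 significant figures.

46.1 Hz

k = Gd⁴/(8D³N_a) = (80.3×10³)(8.0⁴)/(8·79.0³·10) = 8.3388 N/mm = 8338.8 N/m
Wire length L = πDN_a = π·79.0·10 = 2481.9 mm
m = ρ·(πd²/4)·L = 7850 × 50.265×10⁻⁶ m² × 2.4819 m = 0.9793 kg
f_n = ½√(k/m) = 0.5·√(8338.8/0.9793) = 0.5·√(8515.1) = 46.139 Hz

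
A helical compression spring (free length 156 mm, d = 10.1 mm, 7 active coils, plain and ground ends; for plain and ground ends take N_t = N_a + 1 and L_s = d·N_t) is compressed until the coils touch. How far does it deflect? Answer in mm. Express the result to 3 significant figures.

N_t = 8; L_s = 10.1·8 = 80.8 mm
δ_solid = L₀ − L_s = 156 − 80.8 = 75.2 mm

75.2 mm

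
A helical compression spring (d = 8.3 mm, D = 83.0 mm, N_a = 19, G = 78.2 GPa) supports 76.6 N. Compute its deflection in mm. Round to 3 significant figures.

k = Gd⁴/(8D³N_a) = (78.2×10³)(8.3⁴)/(8·83.0³·19) = 4.2701 N/mm
δ = F/k = 76.6 / 4.2701 = 17.939 mm

17.9 mm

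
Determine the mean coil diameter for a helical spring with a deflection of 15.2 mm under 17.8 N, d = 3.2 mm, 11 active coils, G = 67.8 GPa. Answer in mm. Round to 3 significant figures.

Required rate k = F/δ = 17.8/15.2 = 1.1711 N/mm
D = (Gd⁴/(8N_a·k))^(1/3) = (67.8×10³·3.2⁴/(8·11·1.1711))^(1/3)
  = (68987.5)^(1/3) = 41.0132 mm

41.0 mm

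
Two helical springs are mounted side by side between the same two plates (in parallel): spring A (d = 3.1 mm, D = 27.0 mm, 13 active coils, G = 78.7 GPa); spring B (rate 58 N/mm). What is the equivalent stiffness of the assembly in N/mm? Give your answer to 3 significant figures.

61.6 N/mm

k_A = Gd⁴/(8D³N_a) = (78.7×10³)(3.1⁴)/(8·27.0³·13) = 3.5506 N/mm
Parallel: k_eq = 3.5506 + 58 = 61.551 N/mm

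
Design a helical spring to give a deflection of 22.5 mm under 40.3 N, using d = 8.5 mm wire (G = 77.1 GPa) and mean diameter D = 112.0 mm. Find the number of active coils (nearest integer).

20

Required rate k = F/δ = 40.3/22.5 = 1.7911 N/mm
N_a = Gd⁴/(8D³k) = (77.1×10³ × 8.5⁴)/(8 × 112.0³ × 1.7911)
    = 4.02467e+08 / 2.01311e+07 = 19.99 → 20 coils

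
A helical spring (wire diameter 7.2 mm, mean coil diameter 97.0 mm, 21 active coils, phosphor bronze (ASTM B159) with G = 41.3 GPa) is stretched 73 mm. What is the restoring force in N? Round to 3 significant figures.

k = Gd⁴/(8D³N_a) = (41.3×10³)(7.2⁴)/(8·97.0³·21) = 0.72386 N/mm
F = k·δ = 0.72386 × 73 = 52.842 N

52.8 N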